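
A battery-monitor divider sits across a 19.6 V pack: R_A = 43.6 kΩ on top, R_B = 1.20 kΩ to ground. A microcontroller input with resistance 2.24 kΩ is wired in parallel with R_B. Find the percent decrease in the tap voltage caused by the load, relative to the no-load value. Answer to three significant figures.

34.3 %

Unloaded V = 19.6 × 1.20/44.80 = 0.5250 V.
Loaded: R_B‖R_L = 0.7814 kΩ, giving V = 19.6 × 0.7814/44.38 = 0.3451 V.
Drop = (0.5250 − 0.3451) / 0.5250 = 34.3 %.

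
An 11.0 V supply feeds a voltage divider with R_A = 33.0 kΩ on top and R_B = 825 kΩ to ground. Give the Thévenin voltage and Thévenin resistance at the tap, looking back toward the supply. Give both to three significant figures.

V_th is the open-circuit tap voltage: 11.0 × 825/(33.0 + 825) = 10.6 V.
With the supply zeroed, R_A and R_B appear in parallel from the tap: R_th = R_A‖R_B = (33.0 × 825)/858.0 = 31.7 kΩ.

V_th = 10.6 V, R_th = 31.7 kΩ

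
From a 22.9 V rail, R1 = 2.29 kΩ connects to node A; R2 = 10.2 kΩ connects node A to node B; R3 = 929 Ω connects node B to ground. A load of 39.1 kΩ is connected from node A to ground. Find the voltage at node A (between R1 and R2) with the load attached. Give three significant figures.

V ≈ 18.1 V

Below node A the series string R2+R3 = 11130 Ω sits in parallel with the 39100 Ω load: 8663 Ω.
V_A = 22.9 × 8663/(2290 + 8663) = 18.1 V.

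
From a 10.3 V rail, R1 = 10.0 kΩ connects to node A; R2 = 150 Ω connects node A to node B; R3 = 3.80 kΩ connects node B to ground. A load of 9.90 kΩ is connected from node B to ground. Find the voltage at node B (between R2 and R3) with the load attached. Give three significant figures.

At node B, R3 is in parallel with the load: R3‖R_L = 2746 Ω.
Below node A the resistance is R2 + (R3‖R_L) = 2896 Ω, so V_A = 10.3 × 2896/12900 = 2.313 V.
Then V_B = V_A × (R3‖R_L)/(R2 + R3‖R_L) = 2.313 × 2746/2896 = 2.19 V.

V ≈ 2.19 V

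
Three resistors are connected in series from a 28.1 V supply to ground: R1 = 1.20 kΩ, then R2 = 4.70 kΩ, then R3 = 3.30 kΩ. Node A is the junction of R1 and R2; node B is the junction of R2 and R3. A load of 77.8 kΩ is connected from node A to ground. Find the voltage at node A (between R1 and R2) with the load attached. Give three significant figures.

Below node A the series string R2+R3 = 8.000 kΩ sits in parallel with the 77.8 kΩ load: 7.254 kΩ.
V_A = 28.1 × 7.254/(1.20 + 7.254) = 24.1 V.

V ≈ 24.1 V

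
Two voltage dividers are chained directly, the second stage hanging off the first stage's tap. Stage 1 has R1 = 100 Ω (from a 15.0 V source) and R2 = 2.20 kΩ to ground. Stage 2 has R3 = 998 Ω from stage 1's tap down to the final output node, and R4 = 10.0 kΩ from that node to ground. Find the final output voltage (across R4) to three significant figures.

Stage 2 presents R3+R4 = 11000 Ω as a load on stage 1's tap.
Stage 1's lower leg becomes R2‖(R3+R4) = 1833 Ω, so V_mid = 15.0 × 1833/1933 = 14.22 V.
Stage 2 is itself unloaded: V_out = V_mid × R4/(R3+R4) = 14.22 × 10000/11000 = 12.9 V.

V_out ≈ 12.9 V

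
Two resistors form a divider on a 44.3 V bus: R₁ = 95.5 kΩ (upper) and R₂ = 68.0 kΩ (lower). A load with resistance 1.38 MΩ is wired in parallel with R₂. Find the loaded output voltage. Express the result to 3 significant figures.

The load sits in parallel with R₂: R₂‖R_L = (68.0 × 1380) / (68.0 + 1380) = 64.81 kΩ.
V_out = 44.3 × 64.81 / (95.5 + 64.81) = 44.3 × 64.81/160.3 = 17.9 V.
(Unloaded it would have been 18.4 V.)

V_out ≈ 17.9 V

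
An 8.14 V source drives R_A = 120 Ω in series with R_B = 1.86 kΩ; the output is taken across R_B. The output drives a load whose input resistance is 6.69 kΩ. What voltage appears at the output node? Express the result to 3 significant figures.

The load sits in parallel with R_B: R_B‖R_L = (1860 × 6690) / (1860 + 6690) = 1455 Ω.
V_out = 8.14 × 1455 / (120 + 1455) = 8.14 × 1455/1575 = 7.52 V.

V_out ≈ 7.52 V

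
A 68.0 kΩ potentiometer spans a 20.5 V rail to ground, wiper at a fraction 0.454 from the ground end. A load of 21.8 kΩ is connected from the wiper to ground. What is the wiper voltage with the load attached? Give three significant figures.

The wiper splits the pot into (1−α)R = 37.13 kΩ above and αR = 30.87 kΩ below.
Lower section ‖ load = 12.78 kΩ.
V_wiper = 20.5 × 12.78/(37.13 + 12.78) = 5.25 V.

V ≈ 5.25 V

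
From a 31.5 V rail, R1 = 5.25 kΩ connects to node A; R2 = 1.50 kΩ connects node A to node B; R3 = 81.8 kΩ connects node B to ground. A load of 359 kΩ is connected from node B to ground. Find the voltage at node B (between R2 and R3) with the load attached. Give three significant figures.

V ≈ 28.6 V

At node B, R3 is in parallel with the load: R3‖R_L = 66.62 kΩ.
Below node A the resistance is R2 + (R3‖R_L) = 68.12 kΩ, so V_A = 31.5 × 68.12/73.37 = 29.25 V.
Then V_B = V_A × (R3‖R_L)/(R2 + R3‖R_L) = 29.25 × 66.62/68.12 = 28.6 V.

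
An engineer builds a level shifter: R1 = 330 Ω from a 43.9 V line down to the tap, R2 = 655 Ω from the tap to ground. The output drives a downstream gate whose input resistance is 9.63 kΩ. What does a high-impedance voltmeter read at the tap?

V_out ≈ 28.5 V

The load sits in parallel with R2: R2‖R_L = (655 × 9630) / (655 + 9630) = 613.3 Ω.
V_out = 43.9 × 613.3 / (330 + 613.3) = 43.9 × 613.3/943.3 = 28.5 V.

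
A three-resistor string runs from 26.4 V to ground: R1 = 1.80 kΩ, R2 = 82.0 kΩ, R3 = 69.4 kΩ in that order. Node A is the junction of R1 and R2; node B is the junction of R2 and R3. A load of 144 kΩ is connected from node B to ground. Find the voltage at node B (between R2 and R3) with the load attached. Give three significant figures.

At node B, R3 is in parallel with the load: R3‖R_L = 46.83 kΩ.
Below node A the resistance is R2 + (R3‖R_L) = 128.8 kΩ, so V_A = 26.4 × 128.8/130.6 = 26.04 V.
Then V_B = V_A × (R3‖R_L)/(R2 + R3‖R_L) = 26.04 × 46.83/128.8 = 9.46 V.

V ≈ 9.46 V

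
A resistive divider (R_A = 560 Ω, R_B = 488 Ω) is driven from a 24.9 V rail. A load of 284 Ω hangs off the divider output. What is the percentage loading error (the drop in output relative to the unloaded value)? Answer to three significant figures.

The divider's output (Thévenin) resistance is R_A‖R_B = 260.8 Ω.
Fractional drop under load = R_th/(R_th + R_L) = 260.8 / (260.8 + 284) = 0.4787.
So the output falls by 47.9 %.

47.9 %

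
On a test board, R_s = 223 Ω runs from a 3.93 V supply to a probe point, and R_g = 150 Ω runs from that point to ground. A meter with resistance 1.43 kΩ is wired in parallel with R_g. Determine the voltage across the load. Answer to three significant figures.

V_out ≈ 1.49 V

The load sits in parallel with R_g: R_g‖R_L = (150 × 1430) / (150 + 1430) = 135.8 Ω.
V_out = 3.93 × 135.8 / (223 + 135.8) = 3.93 × 135.8/358.8 = 1.49 V.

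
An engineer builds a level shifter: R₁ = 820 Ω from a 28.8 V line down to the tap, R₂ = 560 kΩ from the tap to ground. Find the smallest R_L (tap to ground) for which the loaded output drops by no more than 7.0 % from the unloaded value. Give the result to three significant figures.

Output resistance R_th = R₁‖R₂ = (820 × 560000)/560800 = 818.8 Ω.
The fractional drop is R_th/(R_th + R_L); requiring this ≤ 0.0700 gives R_L ≥ R_th(1/0.0700 − 1) = 818.8 × 13.29 = 10.9 kΩ.

R_L(min) ≈ 10.9 kΩ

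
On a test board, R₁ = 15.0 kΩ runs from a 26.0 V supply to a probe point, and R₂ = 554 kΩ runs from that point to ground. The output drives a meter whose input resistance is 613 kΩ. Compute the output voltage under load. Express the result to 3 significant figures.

V_out ≈ 24.7 V

The load sits in parallel with R₂: R₂‖R_L = (554 × 613) / (554 + 613) = 291.0 kΩ.
V_out = 26.0 × 291.0 / (15.0 + 291.0) = 26.0 × 291.0/306.0 = 24.7 V.
(Unloaded it would have been 25.3 V.)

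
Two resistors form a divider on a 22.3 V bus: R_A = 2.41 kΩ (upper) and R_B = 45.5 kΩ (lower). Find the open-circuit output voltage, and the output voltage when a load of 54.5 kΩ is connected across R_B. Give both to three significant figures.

Open-circuit: V = 22.3 × 45.5/(2.41 + 45.5) = 21.2 V.
With the load, R_B becomes R_B‖R_L = 24.80 kΩ, so V = 22.3 × 24.80/27.21 = 20.3 V.

Unloaded: 21.2 V; loaded: 20.3 V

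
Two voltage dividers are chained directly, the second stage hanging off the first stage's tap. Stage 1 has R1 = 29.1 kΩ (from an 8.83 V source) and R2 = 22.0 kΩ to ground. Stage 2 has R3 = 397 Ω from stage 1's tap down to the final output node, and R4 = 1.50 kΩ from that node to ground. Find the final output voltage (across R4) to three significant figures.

V_out ≈ 0.395 V

Stage 2 presents R3+R4 = 1897 Ω as a load on stage 1's tap.
Stage 1's lower leg becomes R2‖(R3+R4) = 1746 Ω, so V_mid = 8.83 × 1746/30850 = 0.4999 V.
Stage 2 is itself unloaded: V_out = V_mid × R4/(R3+R4) = 0.4999 × 1500/1897 = 0.395 V.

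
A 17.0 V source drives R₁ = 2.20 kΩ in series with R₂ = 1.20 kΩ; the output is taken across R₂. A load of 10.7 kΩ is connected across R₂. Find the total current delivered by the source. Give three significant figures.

I ≈ 5.18 mA

R₂‖R_L = 1.079 kΩ, so the source sees R₁ + R₂‖R_L = 3.279 kΩ.
I = 17.0 V / 3.279 kΩ = 5.18 mA.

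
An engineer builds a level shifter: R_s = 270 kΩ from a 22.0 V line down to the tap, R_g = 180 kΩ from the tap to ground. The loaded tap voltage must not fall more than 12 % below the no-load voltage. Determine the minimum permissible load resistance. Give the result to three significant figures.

R_L(min) ≈ 792 kΩ

Output resistance R_th = R_s‖R_g = (270 × 180)/450.0 = 108.0 kΩ.
The fractional drop is R_th/(R_th + R_L); requiring this ≤ 0.120 gives R_L ≥ R_th(1/0.120 − 1) = 108.0 × 7.333 = 792 kΩ.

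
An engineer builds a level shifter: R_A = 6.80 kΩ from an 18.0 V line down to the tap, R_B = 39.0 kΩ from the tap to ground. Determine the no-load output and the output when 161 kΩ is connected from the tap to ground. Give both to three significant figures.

Open-circuit: V = 18.0 × 39.0/(6.80 + 39.0) = 15.3 V.
With the load, R_B becomes R_B‖R_L = 31.39 kΩ, so V = 18.0 × 31.39/38.20 = 14.8 V.

Unloaded: 15.3 V; loaded: 14.8 V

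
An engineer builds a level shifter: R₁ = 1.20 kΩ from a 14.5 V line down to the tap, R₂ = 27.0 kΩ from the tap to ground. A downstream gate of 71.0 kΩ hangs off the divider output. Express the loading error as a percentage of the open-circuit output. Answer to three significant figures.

The divider's output (Thévenin) resistance is R₁‖R₂ = 1.149 kΩ.
Fractional drop under load = R_th/(R_th + R_L) = 1.149 / (1.149 + 71.0) = 0.01592.
So the output falls by 1.59 %.

1.59 %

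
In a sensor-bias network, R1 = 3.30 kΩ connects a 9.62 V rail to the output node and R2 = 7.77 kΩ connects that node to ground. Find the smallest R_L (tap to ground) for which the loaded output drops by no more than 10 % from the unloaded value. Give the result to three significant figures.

R_L(min) ≈ 20.8 kΩ

Output resistance R_th = R1‖R2 = (3.30 × 7.77)/11.07 = 2.316 kΩ.
The fractional drop is R_th/(R_th + R_L); requiring this ≤ 0.100 gives R_L ≥ R_th(1/0.100 − 1) = 2.316 × 9.000 = 20.8 kΩ.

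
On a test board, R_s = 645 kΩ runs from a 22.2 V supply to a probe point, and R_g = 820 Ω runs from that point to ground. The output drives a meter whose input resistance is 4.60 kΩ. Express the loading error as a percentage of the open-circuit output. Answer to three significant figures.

15.1 %

Unloaded V = 22.2 × 820/645800 = 0.02819 V.
Loaded: R_g‖R_L = 695.9 Ω, giving V = 22.2 × 695.9/645700 = 0.02393 V.
Drop = (0.02819 − 0.02393) / 0.02819 = 15.1 %.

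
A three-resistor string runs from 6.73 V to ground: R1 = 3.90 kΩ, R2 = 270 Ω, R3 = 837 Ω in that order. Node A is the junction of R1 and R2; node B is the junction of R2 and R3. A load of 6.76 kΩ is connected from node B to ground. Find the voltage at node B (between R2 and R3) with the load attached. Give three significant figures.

V ≈ 1.02 V

At node B, R3 is in parallel with the load: R3‖R_L = 744.8 Ω.
Below node A the resistance is R2 + (R3‖R_L) = 1015 Ω, so V_A = 6.73 × 1015/4915 = 1.390 V.
Then V_B = V_A × (R3‖R_L)/(R2 + R3‖R_L) = 1.390 × 744.8/1015 = 1.02 V.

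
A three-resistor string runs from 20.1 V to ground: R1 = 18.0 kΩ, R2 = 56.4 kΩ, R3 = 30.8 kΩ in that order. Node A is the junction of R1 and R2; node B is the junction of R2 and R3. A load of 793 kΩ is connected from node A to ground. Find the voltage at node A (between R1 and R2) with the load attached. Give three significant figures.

V ≈ 16.4 V

Below node A the series string R2+R3 = 87.20 kΩ sits in parallel with the 793 kΩ load: 78.56 kΩ.
V_A = 20.1 × 78.56/(18.0 + 78.56) = 16.4 V.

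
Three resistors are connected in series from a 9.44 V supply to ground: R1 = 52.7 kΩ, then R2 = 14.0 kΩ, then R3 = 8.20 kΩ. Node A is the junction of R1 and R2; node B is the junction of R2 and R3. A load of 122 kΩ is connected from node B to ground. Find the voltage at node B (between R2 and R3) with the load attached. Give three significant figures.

At node B, R3 is in parallel with the load: R3‖R_L = 7.684 kΩ.
Below node A the resistance is R2 + (R3‖R_L) = 21.68 kΩ, so V_A = 9.44 × 21.68/74.38 = 2.752 V.
Then V_B = V_A × (R3‖R_L)/(R2 + R3‖R_L) = 2.752 × 7.684/21.68 = 0.975 V.

V ≈ 0.975 V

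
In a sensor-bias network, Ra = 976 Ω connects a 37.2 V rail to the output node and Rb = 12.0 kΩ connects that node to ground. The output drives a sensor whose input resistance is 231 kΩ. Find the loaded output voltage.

V_out ≈ 34.3 V

The load sits in parallel with Rb: Rb‖R_L = (12000 × 231000) / (12000 + 231000) = 11410 Ω.
V_out = 37.2 × 11410 / (976 + 11410) = 37.2 × 11410/12380 = 34.3 V.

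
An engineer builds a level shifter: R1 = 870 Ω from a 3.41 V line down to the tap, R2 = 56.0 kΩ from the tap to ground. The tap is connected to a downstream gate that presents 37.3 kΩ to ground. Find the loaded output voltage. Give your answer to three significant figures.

The load sits in parallel with R2: R2‖R_L = (56000 × 37300) / (56000 + 37300) = 22390 Ω.
V_out = 3.41 × 22390 / (870 + 22390) = 3.41 × 22390/23260 = 3.28 V.

V_out ≈ 3.28 V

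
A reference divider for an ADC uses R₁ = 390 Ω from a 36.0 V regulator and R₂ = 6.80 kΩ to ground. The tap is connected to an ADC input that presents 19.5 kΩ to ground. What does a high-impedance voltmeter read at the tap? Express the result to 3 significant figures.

The load sits in parallel with R₂: R₂‖R_L = (6800 × 19500) / (6800 + 19500) = 5042 Ω.
V_out = 36.0 × 5042 / (390 + 5042) = 36.0 × 5042/5432 = 33.4 V.

V_out ≈ 33.4 V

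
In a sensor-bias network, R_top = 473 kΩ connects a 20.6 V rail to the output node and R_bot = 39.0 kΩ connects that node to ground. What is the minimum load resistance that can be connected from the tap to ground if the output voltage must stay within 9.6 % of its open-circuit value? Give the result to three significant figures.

Output resistance R_th = R_top‖R_bot = (473 × 39.0)/512.0 = 36.03 kΩ.
The fractional drop is R_th/(R_th + R_L); requiring this ≤ 0.0960 gives R_L ≥ R_th(1/0.0960 − 1) = 36.03 × 9.417 = 339 kΩ.

R_L(min) ≈ 339 kΩ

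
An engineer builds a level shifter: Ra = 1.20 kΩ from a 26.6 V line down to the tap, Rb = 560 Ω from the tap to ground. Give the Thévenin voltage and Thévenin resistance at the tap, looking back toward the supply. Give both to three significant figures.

V_th is the open-circuit tap voltage: 26.6 × 560/(1200 + 560) = 8.46 V.
With the supply zeroed, Ra and Rb appear in parallel from the tap: R_th = Ra‖Rb = (1200 × 560)/1760 = 382 Ω.

V_th = 8.46 V, R_th = 382 Ω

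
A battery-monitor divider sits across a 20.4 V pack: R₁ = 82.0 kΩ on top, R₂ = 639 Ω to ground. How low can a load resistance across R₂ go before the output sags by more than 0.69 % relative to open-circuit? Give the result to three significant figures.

R_L(min) ≈ 91.3 kΩ

Output resistance R_th = R₁‖R₂ = (82000 × 639)/82640 = 634.1 Ω.
The fractional drop is R_th/(R_th + R_L); requiring this ≤ 0.00690 gives R_L ≥ R_th(1/0.00690 − 1) = 634.1 × 143.9 = 91.3 kΩ.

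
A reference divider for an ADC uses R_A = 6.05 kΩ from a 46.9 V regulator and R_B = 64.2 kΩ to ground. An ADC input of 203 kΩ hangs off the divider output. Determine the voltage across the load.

The load sits in parallel with R_B: R_B‖R_L = (64.2 × 203) / (64.2 + 203) = 48.77 kΩ.
V_out = 46.9 × 48.77 / (6.05 + 48.77) = 46.9 × 48.77/54.82 = 41.7 V.
(Unloaded it would have been 42.9 V.)

V_out ≈ 41.7 V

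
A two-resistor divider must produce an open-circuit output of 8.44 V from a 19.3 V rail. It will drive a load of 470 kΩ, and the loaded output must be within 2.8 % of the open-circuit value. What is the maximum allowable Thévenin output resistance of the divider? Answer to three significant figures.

Loading drop = R_th/(R_th + R_L) ≤ 0.0280, so R_th ≤ R_L · ε/(1−ε) = 470 kΩ × 0.0280/0.9720 = 13.5 kΩ.
(Any R1, R2 with R2/(R1+R2) = 0.437 and R1‖R2 ≤ 13.5 kΩ will meet the spec.)

R_th ≤ 13.5 kΩ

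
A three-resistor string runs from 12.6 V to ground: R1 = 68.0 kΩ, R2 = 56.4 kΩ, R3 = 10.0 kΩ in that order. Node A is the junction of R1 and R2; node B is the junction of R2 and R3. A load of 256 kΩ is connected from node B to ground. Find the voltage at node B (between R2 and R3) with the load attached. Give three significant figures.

V ≈ 0.905 V

At node B, R3 is in parallel with the load: R3‖R_L = 9.624 kΩ.
Below node A the resistance is R2 + (R3‖R_L) = 66.02 kΩ, so V_A = 12.6 × 66.02/134.0 = 6.207 V.
Then V_B = V_A × (R3‖R_L)/(R2 + R3‖R_L) = 6.207 × 9.624/66.02 = 0.905 V.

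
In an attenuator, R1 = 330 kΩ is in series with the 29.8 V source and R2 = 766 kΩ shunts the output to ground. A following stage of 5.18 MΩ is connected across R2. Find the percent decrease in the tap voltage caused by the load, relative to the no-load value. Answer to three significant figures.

4.26 %

The divider's output (Thévenin) resistance is R1‖R2 = 230.6 kΩ.
Fractional drop under load = R_th/(R_th + R_L) = 230.6 / (230.6 + 5180) = 0.04263.
So the output falls by 4.26 %.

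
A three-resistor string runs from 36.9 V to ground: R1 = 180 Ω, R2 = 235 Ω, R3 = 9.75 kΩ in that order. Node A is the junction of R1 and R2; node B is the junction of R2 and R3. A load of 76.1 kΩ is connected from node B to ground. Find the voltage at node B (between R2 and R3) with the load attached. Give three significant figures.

V ≈ 35.2 V

At node B, R3 is in parallel with the load: R3‖R_L = 8643 Ω.
Below node A the resistance is R2 + (R3‖R_L) = 8878 Ω, so V_A = 36.9 × 8878/9058 = 36.17 V.
Then V_B = V_A × (R3‖R_L)/(R2 + R3‖R_L) = 36.17 × 8643/8878 = 35.2 V.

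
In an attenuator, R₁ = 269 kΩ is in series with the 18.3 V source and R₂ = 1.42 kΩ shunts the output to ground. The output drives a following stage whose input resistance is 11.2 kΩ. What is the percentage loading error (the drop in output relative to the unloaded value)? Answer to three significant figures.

Unloaded V = 18.3 × 1.42/270.4 = 0.096095 V.
Loaded: R₂‖R_L = 1.260 kΩ, giving V = 18.3 × 1.260/270.3 = 0.085333 V.
Drop = (0.096095 − 0.085333) / 0.096095 = 11.2 %.

11.2 %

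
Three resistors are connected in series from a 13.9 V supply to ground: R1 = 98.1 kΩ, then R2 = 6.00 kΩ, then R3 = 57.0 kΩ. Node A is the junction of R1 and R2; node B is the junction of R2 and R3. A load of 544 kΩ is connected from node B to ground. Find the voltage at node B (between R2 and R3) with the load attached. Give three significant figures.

At node B, R3 is in parallel with the load: R3‖R_L = 51.59 kΩ.
Below node A the resistance is R2 + (R3‖R_L) = 57.59 kΩ, so V_A = 13.9 × 57.59/155.7 = 5.142 V.
Then V_B = V_A × (R3‖R_L)/(R2 + R3‖R_L) = 5.142 × 51.59/57.59 = 4.61 V.

V ≈ 4.61 V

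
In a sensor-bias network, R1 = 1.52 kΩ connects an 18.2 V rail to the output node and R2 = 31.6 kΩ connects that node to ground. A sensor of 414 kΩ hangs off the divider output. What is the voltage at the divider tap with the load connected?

The load sits in parallel with R2: R2‖R_L = (31.6 × 414) / (31.6 + 414) = 29.36 kΩ.
V_out = 18.2 × 29.36 / (1.52 + 29.36) = 18.2 × 29.36/30.88 = 17.3 V.
(Unloaded it would have been 17.4 V.)

V_out ≈ 17.3 V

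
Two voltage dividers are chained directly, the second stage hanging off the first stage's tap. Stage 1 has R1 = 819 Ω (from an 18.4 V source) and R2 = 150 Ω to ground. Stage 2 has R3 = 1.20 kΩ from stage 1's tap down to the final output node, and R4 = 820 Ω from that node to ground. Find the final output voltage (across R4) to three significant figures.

Stage 2 presents R3+R4 = 2020 Ω as a load on stage 1's tap.
Stage 1's lower leg becomes R2‖(R3+R4) = 139.6 Ω, so V_mid = 18.4 × 139.6/958.6 = 2.680 V.
Stage 2 is itself unloaded: V_out = V_mid × R4/(R3+R4) = 2.680 × 820/2020 = 1.09 V.

V_out ≈ 1.09 V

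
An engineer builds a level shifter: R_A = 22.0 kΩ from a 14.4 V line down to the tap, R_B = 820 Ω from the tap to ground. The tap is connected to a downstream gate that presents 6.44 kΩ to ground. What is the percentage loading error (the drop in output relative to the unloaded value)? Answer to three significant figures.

Unloaded V = 14.4 × 820/22820 = 0.51744 V.
Loaded: R_B‖R_L = 727.4 Ω, giving V = 14.4 × 727.4/22730 = 0.46087 V.
Drop = (0.51744 − 0.46087) / 0.51744 = 10.9 %.

10.9 %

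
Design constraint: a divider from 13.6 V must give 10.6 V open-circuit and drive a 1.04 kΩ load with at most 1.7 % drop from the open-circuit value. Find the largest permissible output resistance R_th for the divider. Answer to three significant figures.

R_th ≤ 18.0 Ω

Loading drop = R_th/(R_th + R_L) ≤ 0.0170, so R_th ≤ R_L · ε/(1−ε) = 1.04 kΩ × 0.0170/0.9830 = 18.0 Ω.
(Any R1, R2 with R2/(R1+R2) = 0.779 and R1‖R2 ≤ 18.0 Ω will meet the spec.)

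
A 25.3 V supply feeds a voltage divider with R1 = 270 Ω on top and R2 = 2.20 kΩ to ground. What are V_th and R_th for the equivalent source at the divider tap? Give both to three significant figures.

V_th is the open-circuit tap voltage: 25.3 × 2200/(270 + 2200) = 22.5 V.
With the supply zeroed, R1 and R2 appear in parallel from the tap: R_th = R1‖R2 = (270 × 2200)/2470 = 240 Ω.

V_th = 22.5 V, R_th = 240 Ω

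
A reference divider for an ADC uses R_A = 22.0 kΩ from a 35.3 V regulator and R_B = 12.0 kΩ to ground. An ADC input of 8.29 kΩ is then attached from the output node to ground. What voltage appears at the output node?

V_out ≈ 6.43 V

The load sits in parallel with R_B: R_B‖R_L = (12.0 × 8.29) / (12.0 + 8.29) = 4.903 kΩ.
V_out = 35.3 × 4.903 / (22.0 + 4.903) = 35.3 × 4.903/26.90 = 6.43 V.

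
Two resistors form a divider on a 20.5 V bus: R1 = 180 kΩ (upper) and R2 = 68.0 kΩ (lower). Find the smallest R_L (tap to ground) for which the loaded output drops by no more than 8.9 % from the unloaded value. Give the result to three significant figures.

Output resistance R_th = R1‖R2 = (180 × 68.0)/248.0 = 49.35 kΩ.
The fractional drop is R_th/(R_th + R_L); requiring this ≤ 0.0890 gives R_L ≥ R_th(1/0.0890 − 1) = 49.35 × 10.24 = 505 kΩ.

R_L(min) ≈ 505 kΩ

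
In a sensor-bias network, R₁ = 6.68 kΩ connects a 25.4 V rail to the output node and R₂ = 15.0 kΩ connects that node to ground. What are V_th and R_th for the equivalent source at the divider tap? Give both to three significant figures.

V_th is the open-circuit tap voltage: 25.4 × 15.0/(6.68 + 15.0) = 17.6 V.
With the supply zeroed, R₁ and R₂ appear in parallel from the tap: R_th = R₁‖R₂ = (6.68 × 15.0)/21.68 = 4.62 kΩ.

V_th = 17.6 V, R_th = 4.62 kΩ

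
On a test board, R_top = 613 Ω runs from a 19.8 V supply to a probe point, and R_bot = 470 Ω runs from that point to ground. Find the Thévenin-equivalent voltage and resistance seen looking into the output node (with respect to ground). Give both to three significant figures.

V_th is the open-circuit tap voltage: 19.8 × 470/(613 + 470) = 8.59 V.
With the supply zeroed, R_top and R_bot appear in parallel from the tap: R_th = R_top‖R_bot = (613 × 470)/1083 = 266 Ω.

V_th = 8.59 V, R_th = 266 Ω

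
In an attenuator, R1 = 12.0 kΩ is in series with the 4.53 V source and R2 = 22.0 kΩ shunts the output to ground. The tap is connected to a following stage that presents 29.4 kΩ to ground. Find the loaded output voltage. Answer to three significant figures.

V_out ≈ 2.32 V

The load sits in parallel with R2: R2‖R_L = (22.0 × 29.4) / (22.0 + 29.4) = 12.58 kΩ.
V_out = 4.53 × 12.58 / (12.0 + 12.58) = 4.53 × 12.58/24.58 = 2.32 V.
(Unloaded it would have been 2.93 V.)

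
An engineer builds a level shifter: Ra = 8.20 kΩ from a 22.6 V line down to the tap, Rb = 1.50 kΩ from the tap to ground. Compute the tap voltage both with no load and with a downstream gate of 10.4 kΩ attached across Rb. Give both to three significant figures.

Unloaded: 3.49 V; loaded: 3.12 V

Open-circuit: V = 22.6 × 1.50/(8.20 + 1.50) = 3.49 V.
With the load, Rb becomes Rb‖R_L = 1.311 kΩ, so V = 22.6 × 1.311/9.511 = 3.12 V.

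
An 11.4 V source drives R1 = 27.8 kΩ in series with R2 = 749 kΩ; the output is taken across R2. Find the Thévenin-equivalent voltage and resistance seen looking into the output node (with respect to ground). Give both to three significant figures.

V_th = 11.0 V, R_th = 26.8 kΩ

V_th is the open-circuit tap voltage: 11.4 × 749/(27.8 + 749) = 11.0 V.
With the supply zeroed, R1 and R2 appear in parallel from the tap: R_th = R1‖R2 = (27.8 × 749)/776.8 = 26.8 kΩ.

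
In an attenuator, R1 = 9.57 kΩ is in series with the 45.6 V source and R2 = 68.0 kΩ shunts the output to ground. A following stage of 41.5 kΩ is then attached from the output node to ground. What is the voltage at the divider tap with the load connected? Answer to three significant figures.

V_out ≈ 33.3 V

The load sits in parallel with R2: R2‖R_L = (68.0 × 41.5) / (68.0 + 41.5) = 25.77 kΩ.
V_out = 45.6 × 25.77 / (9.57 + 25.77) = 45.6 × 25.77/35.34 = 33.3 V.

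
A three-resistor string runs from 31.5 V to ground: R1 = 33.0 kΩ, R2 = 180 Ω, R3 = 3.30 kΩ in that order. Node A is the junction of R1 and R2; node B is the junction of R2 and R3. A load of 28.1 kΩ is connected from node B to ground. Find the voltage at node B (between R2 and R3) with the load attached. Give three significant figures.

At node B, R3 is in parallel with the load: R3‖R_L = 2953 Ω.
Below node A the resistance is R2 + (R3‖R_L) = 3133 Ω, so V_A = 31.5 × 3133/36130 = 2.731 V.
Then V_B = V_A × (R3‖R_L)/(R2 + R3‖R_L) = 2.731 × 2953/3133 = 2.57 V.

V ≈ 2.57 V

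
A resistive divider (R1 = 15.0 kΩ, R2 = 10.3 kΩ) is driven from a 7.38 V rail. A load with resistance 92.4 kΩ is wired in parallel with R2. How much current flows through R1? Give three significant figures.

R2‖R_L = 9.267 kΩ, so the source sees R1 + R2‖R_L = 24.27 kΩ.
I = 7.38 V / 24.27 kΩ = 0.304 mA.

I ≈ 0.304 mA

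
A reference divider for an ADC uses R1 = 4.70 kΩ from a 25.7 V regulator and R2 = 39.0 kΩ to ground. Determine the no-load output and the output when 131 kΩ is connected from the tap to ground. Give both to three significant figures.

Unloaded: 22.9 V; loaded: 22.2 V

Open-circuit: V = 25.7 × 39.0/(4.70 + 39.0) = 22.9 V.
With the load, R2 becomes R2‖R_L = 30.05 kΩ, so V = 25.7 × 30.05/34.75 = 22.2 V.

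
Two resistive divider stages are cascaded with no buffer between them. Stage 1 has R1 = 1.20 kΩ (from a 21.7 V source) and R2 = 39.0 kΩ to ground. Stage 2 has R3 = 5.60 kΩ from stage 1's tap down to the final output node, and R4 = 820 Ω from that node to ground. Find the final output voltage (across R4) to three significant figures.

V_out ≈ 2.28 V

Stage 2 presents R3+R4 = 6420 Ω as a load on stage 1's tap.
Stage 1's lower leg becomes R2‖(R3+R4) = 5513 Ω, so V_mid = 21.7 × 5513/6713 = 17.82 V.
Stage 2 is itself unloaded: V_out = V_mid × R4/(R3+R4) = 17.82 × 820/6420 = 2.28 V.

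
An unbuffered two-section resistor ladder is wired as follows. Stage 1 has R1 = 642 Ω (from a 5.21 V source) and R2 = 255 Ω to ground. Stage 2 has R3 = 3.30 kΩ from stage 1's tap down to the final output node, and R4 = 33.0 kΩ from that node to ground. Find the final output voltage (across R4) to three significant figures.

V_out ≈ 1.34 V

Stage 2 presents R3+R4 = 36300 Ω as a load on stage 1's tap.
Stage 1's lower leg becomes R2‖(R3+R4) = 253.2 Ω, so V_mid = 5.21 × 253.2/895.2 = 1.474 V.
Stage 2 is itself unloaded: V_out = V_mid × R4/(R3+R4) = 1.474 × 33000/36300 = 1.34 V.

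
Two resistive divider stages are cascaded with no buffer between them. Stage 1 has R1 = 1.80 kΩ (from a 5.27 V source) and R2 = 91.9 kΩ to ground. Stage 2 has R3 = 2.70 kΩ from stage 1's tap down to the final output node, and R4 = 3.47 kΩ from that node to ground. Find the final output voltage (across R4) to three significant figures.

V_out ≈ 2.26 V

Stage 2 presents R3+R4 = 6.170 kΩ as a load on stage 1's tap.
Stage 1's lower leg becomes R2‖(R3+R4) = 5.782 kΩ, so V_mid = 5.27 × 5.782/7.582 = 4.019 V.
Stage 2 is itself unloaded: V_out = V_mid × R4/(R3+R4) = 4.019 × 3.47/6.170 = 2.26 V.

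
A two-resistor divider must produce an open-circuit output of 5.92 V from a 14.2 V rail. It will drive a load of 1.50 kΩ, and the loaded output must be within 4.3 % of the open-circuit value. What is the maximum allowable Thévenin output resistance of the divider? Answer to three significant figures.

Loading drop = R_th/(R_th + R_L) ≤ 0.0430, so R_th ≤ R_L · ε/(1−ε) = 1.50 kΩ × 0.0430/0.9570 = 67.4 Ω.
(Any R1, R2 with R2/(R1+R2) = 0.417 and R1‖R2 ≤ 67.4 Ω will meet the spec.)

R_th ≤ 67.4 Ω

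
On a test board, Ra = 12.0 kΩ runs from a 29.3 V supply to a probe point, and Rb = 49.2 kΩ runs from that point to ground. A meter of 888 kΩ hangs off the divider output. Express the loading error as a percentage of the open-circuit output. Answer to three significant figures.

1.07 %

The divider's output (Thévenin) resistance is Ra‖Rb = 9.647 kΩ.
Fractional drop under load = R_th/(R_th + R_L) = 9.647 / (9.647 + 888) = 0.01075.
So the output falls by 1.07 %.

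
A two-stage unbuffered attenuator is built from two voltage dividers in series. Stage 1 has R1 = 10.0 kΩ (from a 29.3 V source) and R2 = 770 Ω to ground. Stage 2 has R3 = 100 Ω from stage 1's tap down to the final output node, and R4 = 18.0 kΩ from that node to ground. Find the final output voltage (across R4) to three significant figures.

Stage 2 presents R3+R4 = 18100 Ω as a load on stage 1's tap.
Stage 1's lower leg becomes R2‖(R3+R4) = 738.6 Ω, so V_mid = 29.3 × 738.6/10740 = 2.015 V.
Stage 2 is itself unloaded: V_out = V_mid × R4/(R3+R4) = 2.015 × 18000/18100 = 2.00 V.

V_out ≈ 2.00 V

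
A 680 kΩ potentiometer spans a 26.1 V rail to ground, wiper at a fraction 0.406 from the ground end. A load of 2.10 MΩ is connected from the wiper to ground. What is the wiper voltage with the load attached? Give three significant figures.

The wiper splits the pot into (1−α)R = 403.9 kΩ above and αR = 276.1 kΩ below.
Lower section ‖ load = 244.0 kΩ.
V_wiper = 26.1 × 244.0/(403.9 + 244.0) = 9.83 V.

V ≈ 9.83 V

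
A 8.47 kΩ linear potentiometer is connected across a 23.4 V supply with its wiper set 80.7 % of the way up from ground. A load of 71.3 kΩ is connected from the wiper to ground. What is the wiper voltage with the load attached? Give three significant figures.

V ≈ 18.5 V

The wiper splits the pot into (1−α)R = 1.635 kΩ above and αR = 6.835 kΩ below.
Lower section ‖ load = 6.237 kΩ.
V_wiper = 23.4 × 6.237/(1.635 + 6.237) = 18.5 V.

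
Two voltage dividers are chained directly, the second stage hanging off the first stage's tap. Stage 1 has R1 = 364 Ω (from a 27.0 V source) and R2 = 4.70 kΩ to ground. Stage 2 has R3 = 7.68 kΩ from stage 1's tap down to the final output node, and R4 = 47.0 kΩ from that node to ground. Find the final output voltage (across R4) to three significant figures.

Stage 2 presents R3+R4 = 54680 Ω as a load on stage 1's tap.
Stage 1's lower leg becomes R2‖(R3+R4) = 4328 Ω, so V_mid = 27.0 × 4328/4692 = 24.91 V.
Stage 2 is itself unloaded: V_out = V_mid × R4/(R3+R4) = 24.91 × 47000/54680 = 21.4 V.

V_out ≈ 21.4 V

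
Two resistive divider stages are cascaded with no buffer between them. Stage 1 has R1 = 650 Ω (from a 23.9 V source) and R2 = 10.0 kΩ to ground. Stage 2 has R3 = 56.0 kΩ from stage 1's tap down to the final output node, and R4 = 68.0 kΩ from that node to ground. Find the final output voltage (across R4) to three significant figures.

Stage 2 presents R3+R4 = 124000 Ω as a load on stage 1's tap.
Stage 1's lower leg becomes R2‖(R3+R4) = 9254 Ω, so V_mid = 23.9 × 9254/9904 = 22.33 V.
Stage 2 is itself unloaded: V_out = V_mid × R4/(R3+R4) = 22.33 × 68000/124000 = 12.2 V.

V_out ≈ 12.2 V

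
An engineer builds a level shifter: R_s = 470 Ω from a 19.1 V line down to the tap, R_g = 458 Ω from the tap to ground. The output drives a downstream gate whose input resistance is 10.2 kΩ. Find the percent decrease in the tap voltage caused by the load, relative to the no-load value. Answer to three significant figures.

The divider's output (Thévenin) resistance is R_s‖R_g = 232.0 Ω.
Fractional drop under load = R_th/(R_th + R_L) = 232.0 / (232.0 + 10200) = 0.02224.
So the output falls by 2.22 %.

2.22 %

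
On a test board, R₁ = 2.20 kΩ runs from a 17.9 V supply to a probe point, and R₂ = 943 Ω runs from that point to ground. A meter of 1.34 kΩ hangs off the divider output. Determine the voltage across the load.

V_out ≈ 3.60 V

The load sits in parallel with R₂: R₂‖R_L = (943 × 1340) / (943 + 1340) = 553.5 Ω.
V_out = 17.9 × 553.5 / (2200 + 553.5) = 17.9 × 553.5/2753 = 3.60 V.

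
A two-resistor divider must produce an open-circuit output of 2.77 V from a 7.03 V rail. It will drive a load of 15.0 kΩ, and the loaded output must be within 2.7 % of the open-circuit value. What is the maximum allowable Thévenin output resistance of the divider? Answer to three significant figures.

R_th ≤ 416 Ω

Loading drop = R_th/(R_th + R_L) ≤ 0.0270, so R_th ≤ R_L · ε/(1−ε) = 15.0 kΩ × 0.0270/0.9730 = 416 Ω.
(Any R1, R2 with R2/(R1+R2) = 0.394 and R1‖R2 ≤ 416 Ω will meet the spec.)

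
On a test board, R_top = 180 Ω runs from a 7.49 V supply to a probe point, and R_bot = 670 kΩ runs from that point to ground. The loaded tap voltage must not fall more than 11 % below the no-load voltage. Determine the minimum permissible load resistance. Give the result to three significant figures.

Output resistance R_th = R_top‖R_bot = (180 × 670000)/670200 = 180.0 Ω.
The fractional drop is R_th/(R_th + R_L); requiring this ≤ 0.110 gives R_L ≥ R_th(1/0.110 − 1) = 180.0 × 8.091 = 1.46 kΩ.

R_L(min) ≈ 1.46 kΩ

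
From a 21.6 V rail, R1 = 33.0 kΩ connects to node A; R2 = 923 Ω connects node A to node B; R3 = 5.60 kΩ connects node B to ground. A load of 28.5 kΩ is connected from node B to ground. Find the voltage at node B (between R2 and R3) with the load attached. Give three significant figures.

At node B, R3 is in parallel with the load: R3‖R_L = 4680 Ω.
Below node A the resistance is R2 + (R3‖R_L) = 5603 Ω, so V_A = 21.6 × 5603/38600 = 3.135 V.
Then V_B = V_A × (R3‖R_L)/(R2 + R3‖R_L) = 3.135 × 4680/5603 = 2.62 V.

V ≈ 2.62 V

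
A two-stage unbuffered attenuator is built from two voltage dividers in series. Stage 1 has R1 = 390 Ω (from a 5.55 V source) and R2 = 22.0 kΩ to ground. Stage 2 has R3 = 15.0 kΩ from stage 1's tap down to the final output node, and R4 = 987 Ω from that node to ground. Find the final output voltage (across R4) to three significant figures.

V_out ≈ 0.329 V

Stage 2 presents R3+R4 = 15990 Ω as a load on stage 1's tap.
Stage 1's lower leg becomes R2‖(R3+R4) = 9259 Ω, so V_mid = 5.55 × 9259/9649 = 5.326 V.
Stage 2 is itself unloaded: V_out = V_mid × R4/(R3+R4) = 5.326 × 987/15990 = 0.329 V.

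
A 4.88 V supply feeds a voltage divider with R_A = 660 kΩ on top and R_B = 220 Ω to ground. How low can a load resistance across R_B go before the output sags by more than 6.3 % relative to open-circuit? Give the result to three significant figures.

Output resistance R_th = R_A‖R_B = (660000 × 220)/660200 = 219.9 Ω.
The fractional drop is R_th/(R_th + R_L); requiring this ≤ 0.0630 gives R_L ≥ R_th(1/0.0630 − 1) = 219.9 × 14.87 = 3.27 kΩ.

R_L(min) ≈ 3.27 kΩ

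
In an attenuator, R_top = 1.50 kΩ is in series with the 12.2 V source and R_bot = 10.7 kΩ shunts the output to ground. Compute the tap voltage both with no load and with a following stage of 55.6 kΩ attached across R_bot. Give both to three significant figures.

Open-circuit: V = 12.2 × 10.7/(1.50 + 10.7) = 10.7 V.
With the load, R_bot becomes R_bot‖R_L = 8.973 kΩ, so V = 12.2 × 8.973/10.47 = 10.5 V.

Unloaded: 10.7 V; loaded: 10.5 V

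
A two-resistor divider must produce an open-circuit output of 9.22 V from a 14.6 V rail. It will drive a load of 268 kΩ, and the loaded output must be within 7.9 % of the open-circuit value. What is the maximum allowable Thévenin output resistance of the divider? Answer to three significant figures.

R_th ≤ 23.0 kΩ

Loading drop = R_th/(R_th + R_L) ≤ 0.0790, so R_th ≤ R_L · ε/(1−ε) = 268 kΩ × 0.0790/0.9210 = 23.0 kΩ.
(Any R1, R2 with R2/(R1+R2) = 0.632 and R1‖R2 ≤ 23.0 kΩ will meet the spec.)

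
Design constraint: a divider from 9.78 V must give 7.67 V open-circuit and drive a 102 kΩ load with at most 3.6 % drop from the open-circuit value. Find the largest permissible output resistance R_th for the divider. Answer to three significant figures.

Loading drop = R_th/(R_th + R_L) ≤ 0.0360, so R_th ≤ R_L · ε/(1−ε) = 102 kΩ × 0.0360/0.9640 = 3.81 kΩ.
(Any R1, R2 with R2/(R1+R2) = 0.784 and R1‖R2 ≤ 3.81 kΩ will meet the spec.)

R_th ≤ 3.81 kΩ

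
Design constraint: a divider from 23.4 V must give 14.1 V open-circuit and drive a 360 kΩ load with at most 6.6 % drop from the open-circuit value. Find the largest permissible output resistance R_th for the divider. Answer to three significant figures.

R_th ≤ 25.4 kΩ

Loading drop = R_th/(R_th + R_L) ≤ 0.0660, so R_th ≤ R_L · ε/(1−ε) = 360 kΩ × 0.0660/0.9340 = 25.4 kΩ.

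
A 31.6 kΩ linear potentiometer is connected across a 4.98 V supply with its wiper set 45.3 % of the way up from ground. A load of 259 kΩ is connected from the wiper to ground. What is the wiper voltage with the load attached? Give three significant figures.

V ≈ 2.19 V

The wiper splits the pot into (1−α)R = 17.29 kΩ above and αR = 14.31 kΩ below.
Lower section ‖ load = 13.57 kΩ.
V_wiper = 4.98 × 13.57/(17.29 + 13.57) = 2.19 V.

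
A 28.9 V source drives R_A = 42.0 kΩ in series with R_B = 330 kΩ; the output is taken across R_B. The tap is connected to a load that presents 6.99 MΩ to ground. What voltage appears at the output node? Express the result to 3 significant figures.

The load sits in parallel with R_B: R_B‖R_L = (330 × 6990) / (330 + 6990) = 315.1 kΩ.
V_out = 28.9 × 315.1 / (42.0 + 315.1) = 28.9 × 315.1/357.1 = 25.5 V.
(Unloaded it would have been 25.6 V.)

V_out ≈ 25.5 V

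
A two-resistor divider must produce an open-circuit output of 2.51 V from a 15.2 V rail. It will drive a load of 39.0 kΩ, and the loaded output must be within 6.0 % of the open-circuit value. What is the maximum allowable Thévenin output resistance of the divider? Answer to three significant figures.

Loading drop = R_th/(R_th + R_L) ≤ 0.0600, so R_th ≤ R_L · ε/(1−ε) = 39.0 kΩ × 0.0600/0.9400 = 2.49 kΩ.

R_th ≤ 2.49 kΩ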